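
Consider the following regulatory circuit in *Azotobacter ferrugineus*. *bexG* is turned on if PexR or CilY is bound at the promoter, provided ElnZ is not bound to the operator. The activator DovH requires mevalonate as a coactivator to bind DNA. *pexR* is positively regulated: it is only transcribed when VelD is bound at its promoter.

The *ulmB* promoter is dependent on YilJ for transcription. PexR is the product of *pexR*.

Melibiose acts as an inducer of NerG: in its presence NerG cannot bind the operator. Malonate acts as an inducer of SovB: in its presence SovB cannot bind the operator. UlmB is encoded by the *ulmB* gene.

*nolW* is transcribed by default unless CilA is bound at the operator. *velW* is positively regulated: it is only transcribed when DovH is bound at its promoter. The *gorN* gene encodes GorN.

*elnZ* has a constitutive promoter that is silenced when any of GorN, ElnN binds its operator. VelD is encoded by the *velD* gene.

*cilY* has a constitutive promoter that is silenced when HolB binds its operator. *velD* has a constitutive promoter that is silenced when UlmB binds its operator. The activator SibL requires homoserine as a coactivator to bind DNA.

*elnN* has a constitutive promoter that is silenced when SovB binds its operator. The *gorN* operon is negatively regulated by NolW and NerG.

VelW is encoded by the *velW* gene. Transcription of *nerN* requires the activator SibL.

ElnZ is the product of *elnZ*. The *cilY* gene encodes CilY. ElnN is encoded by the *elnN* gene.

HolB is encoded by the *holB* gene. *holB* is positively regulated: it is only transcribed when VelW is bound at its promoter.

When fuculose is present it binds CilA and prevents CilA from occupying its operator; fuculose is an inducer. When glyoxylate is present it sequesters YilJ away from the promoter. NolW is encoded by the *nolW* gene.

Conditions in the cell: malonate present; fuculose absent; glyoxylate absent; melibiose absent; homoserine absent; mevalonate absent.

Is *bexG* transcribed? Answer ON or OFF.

Fuculose is absent, so CilA is active.
With repressor CilA bound, *nolW* is not transcribed.
So NolW is not produced.
Melibiose is absent, so NerG is active.
With repressor NerG bound, *gorN* is not transcribed.
So GorN is not produced.
Malonate is present, so SovB is inactive.
With no repressor bound, *elnN* is transcribed.
So ElnN is produced and active.
With repressor ElnN bound, *elnZ* is not transcribed.
So ElnZ is not produced.
Glyoxylate is absent, so YilJ is active.
No repressor is bound and YilJ is active, so *ulmB* is transcribed.
So UlmB is produced and active.
With repressor UlmB bound, *velD* is not transcribed.
So VelD is not produced.
Required activator VelD is absent, so *pexR* is not transcribed.
So PexR is not produced.
Mevalonate is absent, so DovH is inactive.
Required activator DovH is absent, so *velW* is not transcribed.
So VelW is not produced.
Required activator VelW is absent, so *holB* is not transcribed.
So HolB is not produced.
With no repressor bound, *cilY* is transcribed.
So CilY is produced and active.
Activator CilY is present, so *bexG* is transcribed.

ON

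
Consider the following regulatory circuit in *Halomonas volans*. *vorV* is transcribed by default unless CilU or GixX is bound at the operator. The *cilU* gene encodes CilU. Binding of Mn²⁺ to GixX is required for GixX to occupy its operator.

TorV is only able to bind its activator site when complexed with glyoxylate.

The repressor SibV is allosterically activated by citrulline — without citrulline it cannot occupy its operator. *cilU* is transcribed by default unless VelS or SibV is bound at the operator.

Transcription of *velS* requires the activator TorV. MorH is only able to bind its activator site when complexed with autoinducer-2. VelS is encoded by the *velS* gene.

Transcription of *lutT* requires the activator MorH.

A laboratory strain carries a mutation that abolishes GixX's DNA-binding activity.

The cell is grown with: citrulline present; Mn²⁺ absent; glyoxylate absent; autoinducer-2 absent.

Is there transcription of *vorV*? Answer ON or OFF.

Glyoxylate is absent, so TorV is inactive.
Required activator TorV is absent, so *velS* is not transcribed.
So VelS is not produced.
Citrulline is present, so SibV is active.
With repressor SibV bound, *cilU* is not transcribed.
So CilU is not produced.
GixX is non-functional in this strain, so it has no effect.
With no repressor bound, *vorV* is transcribed.

ON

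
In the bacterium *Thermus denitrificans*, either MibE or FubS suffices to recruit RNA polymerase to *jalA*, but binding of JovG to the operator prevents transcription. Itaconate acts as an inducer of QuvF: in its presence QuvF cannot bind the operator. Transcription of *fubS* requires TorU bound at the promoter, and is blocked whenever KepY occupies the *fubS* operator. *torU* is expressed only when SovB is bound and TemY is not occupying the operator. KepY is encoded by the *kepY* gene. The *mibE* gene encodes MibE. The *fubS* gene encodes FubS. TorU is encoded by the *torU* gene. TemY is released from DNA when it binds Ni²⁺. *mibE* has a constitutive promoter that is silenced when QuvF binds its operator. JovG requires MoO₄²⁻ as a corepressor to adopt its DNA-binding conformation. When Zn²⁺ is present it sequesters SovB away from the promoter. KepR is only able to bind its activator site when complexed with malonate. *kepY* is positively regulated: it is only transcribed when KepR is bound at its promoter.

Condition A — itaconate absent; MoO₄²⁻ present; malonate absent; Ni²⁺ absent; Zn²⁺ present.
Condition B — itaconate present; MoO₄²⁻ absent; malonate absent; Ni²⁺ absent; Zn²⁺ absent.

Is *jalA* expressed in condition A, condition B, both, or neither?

B only

Condition A:
Itaconate is absent, so QuvF is active.
With repressor QuvF bound, *mibE* is not transcribed.
So MibE is not produced.
MoO₄²⁻ is present, so JovG is active.
Malonate is absent, so KepR is inactive.
Required activator KepR is absent, so *kepY* is not transcribed.
So KepY is not produced.
Ni²⁺ is absent, so TemY is active.
Zn²⁺ is present, so SovB is inactive.
With repressor TemY bound, *torU* is not transcribed.
So TorU is not produced.
Required activator TorU is absent, so *fubS* is not transcribed.
So FubS is not produced.
With repressor JovG bound, *jalA* is not transcribed.
→ *jalA* is OFF in A.
Condition B:
Itaconate is present, so QuvF is inactive.
With no repressor bound, *mibE* is transcribed.
So MibE is produced and active.
MoO₄²⁻ is absent, so JovG is inactive.
Malonate is absent, so KepR is inactive.
Required activator KepR is absent, so *kepY* is not transcribed.
So KepY is not produced.
Ni²⁺ is absent, so TemY is active.
Zn²⁺ is absent, so SovB is active.
With repressor TemY bound, *torU* is not transcribed.
So TorU is not produced.
Required activator TorU is absent, so *fubS* is not transcribed.
So FubS is not produced.
Activator MibE is present, so *jalA* is transcribed.
→ *jalA* is ON in B.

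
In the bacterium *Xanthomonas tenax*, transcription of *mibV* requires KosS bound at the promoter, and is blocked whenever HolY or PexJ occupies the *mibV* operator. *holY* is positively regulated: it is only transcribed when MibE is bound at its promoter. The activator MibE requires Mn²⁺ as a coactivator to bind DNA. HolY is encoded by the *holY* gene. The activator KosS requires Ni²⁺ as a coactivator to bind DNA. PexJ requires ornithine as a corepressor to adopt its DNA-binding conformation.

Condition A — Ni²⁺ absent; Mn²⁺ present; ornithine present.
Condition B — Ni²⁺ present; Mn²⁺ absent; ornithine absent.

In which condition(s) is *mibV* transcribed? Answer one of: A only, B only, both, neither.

B only

Condition A:
Ni²⁺ is absent, so KosS is inactive.
Mn²⁺ is present, so MibE is active.
No repressor is bound and MibE is active, so *holY* is transcribed.
So HolY is produced and active.
Ornithine is present, so PexJ is active.
With repressor HolY bound, *mibV* is not transcribed.
→ *mibV* is OFF in A.
Condition B:
Ni²⁺ is present, so KosS is active.
Mn²⁺ is absent, so MibE is inactive.
Required activator MibE is absent, so *holY* is not transcribed.
So HolY is not produced.
Ornithine is absent, so PexJ is inactive.
No repressor is bound and KosS is active, so *mibV* is transcribed.
→ *mibV* is ON in B.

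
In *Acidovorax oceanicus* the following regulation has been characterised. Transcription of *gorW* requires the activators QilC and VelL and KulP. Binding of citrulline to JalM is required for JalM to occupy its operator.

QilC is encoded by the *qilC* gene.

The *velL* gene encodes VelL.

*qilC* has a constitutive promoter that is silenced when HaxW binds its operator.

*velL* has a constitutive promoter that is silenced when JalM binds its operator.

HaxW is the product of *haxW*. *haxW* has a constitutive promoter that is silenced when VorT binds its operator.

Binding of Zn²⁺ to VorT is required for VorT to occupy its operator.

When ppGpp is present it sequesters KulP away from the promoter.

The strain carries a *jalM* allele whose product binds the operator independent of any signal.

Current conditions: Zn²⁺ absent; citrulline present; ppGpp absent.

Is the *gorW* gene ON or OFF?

OFF

Zn²⁺ is absent, so VorT is inactive.
With no repressor bound, *haxW* is transcribed.
So HaxW is produced and active.
With repressor HaxW bound, *qilC* is not transcribed.
So QilC is not produced.
JalM is constitutively active in this strain.
With repressor JalM bound, *velL* is not transcribed.
So VelL is not produced.
ppGpp is absent, so KulP is active.
Required activator QilC is absent, so *gorW* is not transcribed.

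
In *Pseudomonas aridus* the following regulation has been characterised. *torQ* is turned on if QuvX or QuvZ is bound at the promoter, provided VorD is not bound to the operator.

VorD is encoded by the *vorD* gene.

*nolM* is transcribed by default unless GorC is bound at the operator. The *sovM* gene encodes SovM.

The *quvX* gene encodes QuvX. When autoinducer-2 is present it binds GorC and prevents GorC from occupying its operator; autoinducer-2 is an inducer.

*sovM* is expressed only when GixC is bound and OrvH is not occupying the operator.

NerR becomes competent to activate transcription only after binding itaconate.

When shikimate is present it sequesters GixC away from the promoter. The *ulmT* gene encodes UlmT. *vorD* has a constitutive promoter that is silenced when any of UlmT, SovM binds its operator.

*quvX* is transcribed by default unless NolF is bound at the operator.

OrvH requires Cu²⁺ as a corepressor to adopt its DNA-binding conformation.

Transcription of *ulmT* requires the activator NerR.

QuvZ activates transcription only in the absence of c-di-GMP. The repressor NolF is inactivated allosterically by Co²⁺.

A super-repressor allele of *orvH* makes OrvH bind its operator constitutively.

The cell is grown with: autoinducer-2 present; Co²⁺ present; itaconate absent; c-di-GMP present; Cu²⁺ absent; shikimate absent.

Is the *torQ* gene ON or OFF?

Co²⁺ is present, so NolF is inactive.
With no repressor bound, *quvX* is transcribed.
So QuvX is produced and active.
Itaconate is absent, so NerR is inactive.
Required activator NerR is absent, so *ulmT* is not transcribed.
So UlmT is not produced.
Shikimate is absent, so GixC is active.
OrvH is constitutively active in this strain.
With repressor OrvH bound, *sovM* is not transcribed.
So SovM is not produced.
With no repressor bound, *vorD* is transcribed.
So VorD is produced and active.
c-di-GMP is present, so QuvZ is inactive.
With repressor VorD bound, *torQ* is not transcribed.

OFF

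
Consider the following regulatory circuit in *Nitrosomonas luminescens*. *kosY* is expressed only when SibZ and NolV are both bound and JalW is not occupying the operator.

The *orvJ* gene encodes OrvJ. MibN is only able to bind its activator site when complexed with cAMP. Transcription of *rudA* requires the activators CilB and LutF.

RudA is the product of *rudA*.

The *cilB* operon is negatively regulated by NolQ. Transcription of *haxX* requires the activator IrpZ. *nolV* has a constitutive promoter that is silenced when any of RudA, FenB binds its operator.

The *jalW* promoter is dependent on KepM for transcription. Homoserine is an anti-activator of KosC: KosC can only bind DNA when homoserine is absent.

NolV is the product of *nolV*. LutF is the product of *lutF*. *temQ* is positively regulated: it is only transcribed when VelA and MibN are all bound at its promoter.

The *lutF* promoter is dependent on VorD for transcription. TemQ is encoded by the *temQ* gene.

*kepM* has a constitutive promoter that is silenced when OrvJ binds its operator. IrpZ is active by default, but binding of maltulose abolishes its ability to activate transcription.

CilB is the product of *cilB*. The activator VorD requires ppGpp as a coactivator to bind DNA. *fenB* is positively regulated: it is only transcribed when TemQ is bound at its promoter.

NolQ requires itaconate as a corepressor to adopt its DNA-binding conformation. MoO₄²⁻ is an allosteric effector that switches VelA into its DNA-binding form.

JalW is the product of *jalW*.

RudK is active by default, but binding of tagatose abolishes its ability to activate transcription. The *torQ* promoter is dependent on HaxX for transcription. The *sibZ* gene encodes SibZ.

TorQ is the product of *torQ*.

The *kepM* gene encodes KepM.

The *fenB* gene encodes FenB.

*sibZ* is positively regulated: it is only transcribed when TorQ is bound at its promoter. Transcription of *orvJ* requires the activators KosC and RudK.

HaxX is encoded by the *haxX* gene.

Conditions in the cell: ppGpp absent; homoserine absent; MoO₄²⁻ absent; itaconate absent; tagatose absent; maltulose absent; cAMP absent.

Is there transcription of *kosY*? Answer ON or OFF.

Maltulose is absent, so IrpZ is active.
No repressor is bound and IrpZ is active, so *haxX* is transcribed.
So HaxX is produced and active.
No repressor is bound and HaxX is active, so *torQ* is transcribed.
So TorQ is produced and active.
No repressor is bound and TorQ is active, so *sibZ* is transcribed.
So SibZ is produced and active.
Itaconate is absent, so NolQ is inactive.
With no repressor bound, *cilB* is transcribed.
So CilB is produced and active.
ppGpp is absent, so VorD is inactive.
Required activator VorD is absent, so *lutF* is not transcribed.
So LutF is not produced.
Required activator LutF is absent, so *rudA* is not transcribed.
So RudA is not produced.
MoO₄²⁻ is absent, so VelA is inactive.
cAMP is absent, so MibN is inactive.
Required activator VelA is absent, so *temQ* is not transcribed.
So TemQ is not produced.
Required activator TemQ is absent, so *fenB* is not transcribed.
So FenB is not produced.
With no repressor bound, *nolV* is transcribed.
So NolV is produced and active.
Homoserine is absent, so KosC is active.
Tagatose is absent, so RudK is active.
No repressor is bound and KosC and RudK are active, so *orvJ* is transcribed.
So OrvJ is produced and active.
With repressor OrvJ bound, *kepM* is not transcribed.
So KepM is not produced.
Required activator KepM is absent, so *jalW* is not transcribed.
So JalW is not produced.
No repressor is bound and SibZ and NolV are active, so *kosY* is transcribed.

ON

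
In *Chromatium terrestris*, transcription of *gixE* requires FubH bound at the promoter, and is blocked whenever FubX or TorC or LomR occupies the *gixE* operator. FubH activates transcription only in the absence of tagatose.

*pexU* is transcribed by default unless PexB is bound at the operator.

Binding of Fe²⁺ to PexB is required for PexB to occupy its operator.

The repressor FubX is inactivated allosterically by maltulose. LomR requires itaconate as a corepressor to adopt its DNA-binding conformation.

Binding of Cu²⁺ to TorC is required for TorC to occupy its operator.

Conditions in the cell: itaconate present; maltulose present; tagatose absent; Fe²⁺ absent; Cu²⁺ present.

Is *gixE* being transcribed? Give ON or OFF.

OFF

Maltulose is present, so FubX is inactive.
Tagatose is absent, so FubH is active.
Cu²⁺ is present, so TorC is active.
Itaconate is present, so LomR is active.
With repressor TorC bound, *gixE* is not transcribed.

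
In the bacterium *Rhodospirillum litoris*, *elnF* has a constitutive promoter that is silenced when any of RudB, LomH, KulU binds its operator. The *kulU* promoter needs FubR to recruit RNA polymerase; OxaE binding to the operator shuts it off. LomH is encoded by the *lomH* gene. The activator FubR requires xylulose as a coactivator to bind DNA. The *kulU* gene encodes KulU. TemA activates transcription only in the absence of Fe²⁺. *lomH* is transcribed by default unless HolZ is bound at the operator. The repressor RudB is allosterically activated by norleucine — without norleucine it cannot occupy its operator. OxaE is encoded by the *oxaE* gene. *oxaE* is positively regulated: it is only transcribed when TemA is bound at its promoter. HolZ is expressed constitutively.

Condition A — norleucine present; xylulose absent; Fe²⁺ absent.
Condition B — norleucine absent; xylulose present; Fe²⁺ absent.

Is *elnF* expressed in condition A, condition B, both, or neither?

Condition A:
Norleucine is present, so RudB is active.
HolZ is produced constitutively and is active.
With repressor HolZ bound, *lomH* is not transcribed.
So LomH is not produced.
Xylulose is absent, so FubR is inactive.
Fe²⁺ is absent, so TemA is active.
No repressor is bound and TemA is active, so *oxaE* is transcribed.
So OxaE is produced and active.
With repressor OxaE bound, *kulU* is not transcribed.
So KulU is not produced.
With repressor RudB bound, *elnF* is not transcribed.
→ *elnF* is OFF in A.
Condition B:
Norleucine is absent, so RudB is inactive.
HolZ is produced constitutively and is active.
With repressor HolZ bound, *lomH* is not transcribed.
So LomH is not produced.
Xylulose is present, so FubR is active.
Fe²⁺ is absent, so TemA is active.
No repressor is bound and TemA is active, so *oxaE* is transcribed.
So OxaE is produced and active.
With repressor OxaE bound, *kulU* is not transcribed.
So KulU is not produced.
With no repressor bound, *elnF* is transcribed.
→ *elnF* is ON in B.

B only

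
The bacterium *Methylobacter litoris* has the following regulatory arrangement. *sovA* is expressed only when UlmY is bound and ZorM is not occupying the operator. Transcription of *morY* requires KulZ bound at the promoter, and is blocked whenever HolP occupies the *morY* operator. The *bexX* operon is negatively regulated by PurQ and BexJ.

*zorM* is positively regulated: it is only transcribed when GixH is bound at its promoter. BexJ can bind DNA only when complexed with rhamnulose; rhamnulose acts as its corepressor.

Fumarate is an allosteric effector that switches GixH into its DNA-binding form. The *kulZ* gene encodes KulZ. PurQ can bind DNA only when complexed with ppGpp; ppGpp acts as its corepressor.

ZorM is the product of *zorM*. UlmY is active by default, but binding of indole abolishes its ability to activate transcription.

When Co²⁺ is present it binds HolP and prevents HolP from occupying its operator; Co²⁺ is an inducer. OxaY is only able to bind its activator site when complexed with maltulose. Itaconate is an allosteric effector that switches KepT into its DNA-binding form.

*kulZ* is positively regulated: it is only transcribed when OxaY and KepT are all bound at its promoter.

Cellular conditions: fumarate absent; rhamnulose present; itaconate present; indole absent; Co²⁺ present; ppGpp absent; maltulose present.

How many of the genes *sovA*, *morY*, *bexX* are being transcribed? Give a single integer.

2

Fumarate is absent, so GixH is inactive.
Required activator GixH is absent, so *zorM* is not transcribed.
So ZorM is not produced.
Indole is absent, so UlmY is active.
No repressor is bound and UlmY is active, so *sovA* is transcribed.
→ *sovA* is ON.
Maltulose is present, so OxaY is active.
Itaconate is present, so KepT is active.
No repressor is bound and OxaY and KepT are active, so *kulZ* is transcribed.
So KulZ is produced and active.
Co²⁺ is present, so HolP is inactive.
No repressor is bound and KulZ is active, so *morY* is transcribed.
→ *morY* is ON.
ppGpp is absent, so PurQ is inactive.
Rhamnulose is present, so BexJ is active.
With repressor BexJ bound, *bexX* is not transcribed.
→ *bexX* is OFF.
2 of the 3 genes are transcribed.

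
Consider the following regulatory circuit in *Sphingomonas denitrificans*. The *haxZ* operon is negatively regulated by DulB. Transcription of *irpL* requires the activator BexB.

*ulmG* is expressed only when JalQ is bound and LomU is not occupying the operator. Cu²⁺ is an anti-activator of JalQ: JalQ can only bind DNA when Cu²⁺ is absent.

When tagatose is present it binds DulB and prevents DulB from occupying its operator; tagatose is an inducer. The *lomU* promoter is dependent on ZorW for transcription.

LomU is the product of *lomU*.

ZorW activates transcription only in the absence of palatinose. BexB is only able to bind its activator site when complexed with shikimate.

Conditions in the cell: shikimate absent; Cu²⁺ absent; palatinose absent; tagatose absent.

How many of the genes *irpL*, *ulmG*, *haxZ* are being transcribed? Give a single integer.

0

Shikimate is absent, so BexB is inactive.
Required activator BexB is absent, so *irpL* is not transcribed.
→ *irpL* is OFF.
Cu²⁺ is absent, so JalQ is active.
Palatinose is absent, so ZorW is active.
No repressor is bound and ZorW is active, so *lomU* is transcribed.
So LomU is produced and active.
With repressor LomU bound, *ulmG* is not transcribed.
→ *ulmG* is OFF.
Tagatose is absent, so DulB is active.
With repressor DulB bound, *haxZ* is not transcribed.
→ *haxZ* is OFF.
0 of the 3 genes are transcribed.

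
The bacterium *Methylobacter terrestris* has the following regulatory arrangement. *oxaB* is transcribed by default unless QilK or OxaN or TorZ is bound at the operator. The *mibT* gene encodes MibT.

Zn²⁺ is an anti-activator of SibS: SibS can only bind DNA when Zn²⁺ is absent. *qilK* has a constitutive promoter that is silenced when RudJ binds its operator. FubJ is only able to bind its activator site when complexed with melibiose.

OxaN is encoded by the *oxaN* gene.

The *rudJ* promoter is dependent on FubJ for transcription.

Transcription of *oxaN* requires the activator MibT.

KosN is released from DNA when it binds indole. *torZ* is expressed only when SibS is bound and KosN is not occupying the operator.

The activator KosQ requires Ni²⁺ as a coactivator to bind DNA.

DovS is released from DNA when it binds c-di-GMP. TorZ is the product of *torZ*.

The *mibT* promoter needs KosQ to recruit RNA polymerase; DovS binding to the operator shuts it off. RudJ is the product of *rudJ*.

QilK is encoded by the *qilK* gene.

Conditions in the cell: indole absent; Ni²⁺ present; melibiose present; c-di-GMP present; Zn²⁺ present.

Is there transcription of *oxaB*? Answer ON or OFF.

Melibiose is present, so FubJ is active.
No repressor is bound and FubJ is active, so *rudJ* is transcribed.
So RudJ is produced and active.
With repressor RudJ bound, *qilK* is not transcribed.
So QilK is not produced.
Ni²⁺ is present, so KosQ is active.
c-di-GMP is present, so DovS is inactive.
No repressor is bound and KosQ is active, so *mibT* is transcribed.
So MibT is produced and active.
No repressor is bound and MibT is active, so *oxaN* is transcribed.
So OxaN is produced and active.
Zn²⁺ is present, so SibS is inactive.
Indole is absent, so KosN is active.
With repressor KosN bound, *torZ* is not transcribed.
So TorZ is not produced.
With repressor OxaN bound, *oxaB* is not transcribed.

OFF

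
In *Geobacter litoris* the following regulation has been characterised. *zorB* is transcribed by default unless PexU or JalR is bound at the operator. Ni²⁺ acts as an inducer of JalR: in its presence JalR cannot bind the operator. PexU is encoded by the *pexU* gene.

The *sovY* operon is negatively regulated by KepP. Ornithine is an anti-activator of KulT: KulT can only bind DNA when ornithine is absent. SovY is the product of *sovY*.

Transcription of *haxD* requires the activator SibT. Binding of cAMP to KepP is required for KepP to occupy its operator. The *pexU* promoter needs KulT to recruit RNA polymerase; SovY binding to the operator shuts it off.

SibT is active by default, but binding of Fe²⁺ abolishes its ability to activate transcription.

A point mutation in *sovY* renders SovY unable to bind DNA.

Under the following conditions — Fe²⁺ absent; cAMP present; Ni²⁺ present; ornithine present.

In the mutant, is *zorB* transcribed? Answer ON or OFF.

SovY is non-functional in this strain, so it has no effect.
Ornithine is present, so KulT is inactive.
Required activator KulT is absent, so *pexU* is not transcribed.
So PexU is not produced.
Ni²⁺ is present, so JalR is inactive.
With no repressor bound, *zorB* is transcribed.

ON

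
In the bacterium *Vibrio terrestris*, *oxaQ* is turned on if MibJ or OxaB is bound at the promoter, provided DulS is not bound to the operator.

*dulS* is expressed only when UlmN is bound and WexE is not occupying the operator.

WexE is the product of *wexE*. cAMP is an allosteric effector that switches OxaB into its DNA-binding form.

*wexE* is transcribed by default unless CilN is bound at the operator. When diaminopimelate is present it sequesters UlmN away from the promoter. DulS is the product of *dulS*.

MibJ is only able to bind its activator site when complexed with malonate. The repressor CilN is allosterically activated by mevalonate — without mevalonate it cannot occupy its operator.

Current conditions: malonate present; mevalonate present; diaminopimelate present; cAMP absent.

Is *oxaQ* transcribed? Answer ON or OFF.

Malonate is present, so MibJ is active.
Mevalonate is present, so CilN is active.
With repressor CilN bound, *wexE* is not transcribed.
So WexE is not produced.
Diaminopimelate is present, so UlmN is inactive.
Required activator UlmN is absent, so *dulS* is not transcribed.
So DulS is not produced.
cAMP is absent, so OxaB is inactive.
Activator MibJ is present, so *oxaQ* is transcribed.

ON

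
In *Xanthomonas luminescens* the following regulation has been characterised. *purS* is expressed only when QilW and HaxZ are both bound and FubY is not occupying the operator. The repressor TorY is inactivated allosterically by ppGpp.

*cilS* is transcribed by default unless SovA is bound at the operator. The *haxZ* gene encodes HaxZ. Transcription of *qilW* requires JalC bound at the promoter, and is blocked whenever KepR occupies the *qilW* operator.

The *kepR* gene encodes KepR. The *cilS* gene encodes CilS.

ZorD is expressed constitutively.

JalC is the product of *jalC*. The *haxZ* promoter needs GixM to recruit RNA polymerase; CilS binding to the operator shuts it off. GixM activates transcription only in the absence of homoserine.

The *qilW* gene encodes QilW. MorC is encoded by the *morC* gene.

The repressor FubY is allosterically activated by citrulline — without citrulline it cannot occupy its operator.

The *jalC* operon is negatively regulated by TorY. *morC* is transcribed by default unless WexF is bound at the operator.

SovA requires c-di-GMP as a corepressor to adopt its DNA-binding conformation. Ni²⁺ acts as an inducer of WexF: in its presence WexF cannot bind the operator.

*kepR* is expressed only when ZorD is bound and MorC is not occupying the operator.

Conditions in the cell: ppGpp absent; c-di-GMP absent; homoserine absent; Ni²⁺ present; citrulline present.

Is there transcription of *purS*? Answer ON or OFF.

ppGpp is absent, so TorY is active.
With repressor TorY bound, *jalC* is not transcribed.
So JalC is not produced.
Ni²⁺ is present, so WexF is inactive.
With no repressor bound, *morC* is transcribed.
So MorC is produced and active.
ZorD is produced constitutively and is active.
With repressor MorC bound, *kepR* is not transcribed.
So KepR is not produced.
Required activator JalC is absent, so *qilW* is not transcribed.
So QilW is not produced.
c-di-GMP is absent, so SovA is inactive.
With no repressor bound, *cilS* is transcribed.
So CilS is produced and active.
Homoserine is absent, so GixM is active.
With repressor CilS bound, *haxZ* is not transcribed.
So HaxZ is not produced.
Citrulline is present, so FubY is active.
With repressor FubY bound, *purS* is not transcribed.

OFF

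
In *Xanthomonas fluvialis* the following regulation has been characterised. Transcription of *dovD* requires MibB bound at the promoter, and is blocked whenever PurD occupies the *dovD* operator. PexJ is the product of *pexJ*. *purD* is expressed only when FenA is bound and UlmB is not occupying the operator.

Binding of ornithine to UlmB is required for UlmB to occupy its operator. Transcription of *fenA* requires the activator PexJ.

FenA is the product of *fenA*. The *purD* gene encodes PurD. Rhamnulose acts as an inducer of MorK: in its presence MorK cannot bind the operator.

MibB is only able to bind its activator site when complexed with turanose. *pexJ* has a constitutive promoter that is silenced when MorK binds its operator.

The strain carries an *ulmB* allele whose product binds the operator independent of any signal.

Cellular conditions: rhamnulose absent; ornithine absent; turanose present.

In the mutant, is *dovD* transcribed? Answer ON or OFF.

Turanose is present, so MibB is active.
UlmB is constitutively active in this strain.
Rhamnulose is absent, so MorK is active.
With repressor MorK bound, *pexJ* is not transcribed.
So PexJ is not produced.
Required activator PexJ is absent, so *fenA* is not transcribed.
So FenA is not produced.
With repressor UlmB bound, *purD* is not transcribed.
So PurD is not produced.
No repressor is bound and MibB is active, so *dovD* is transcribed.

ON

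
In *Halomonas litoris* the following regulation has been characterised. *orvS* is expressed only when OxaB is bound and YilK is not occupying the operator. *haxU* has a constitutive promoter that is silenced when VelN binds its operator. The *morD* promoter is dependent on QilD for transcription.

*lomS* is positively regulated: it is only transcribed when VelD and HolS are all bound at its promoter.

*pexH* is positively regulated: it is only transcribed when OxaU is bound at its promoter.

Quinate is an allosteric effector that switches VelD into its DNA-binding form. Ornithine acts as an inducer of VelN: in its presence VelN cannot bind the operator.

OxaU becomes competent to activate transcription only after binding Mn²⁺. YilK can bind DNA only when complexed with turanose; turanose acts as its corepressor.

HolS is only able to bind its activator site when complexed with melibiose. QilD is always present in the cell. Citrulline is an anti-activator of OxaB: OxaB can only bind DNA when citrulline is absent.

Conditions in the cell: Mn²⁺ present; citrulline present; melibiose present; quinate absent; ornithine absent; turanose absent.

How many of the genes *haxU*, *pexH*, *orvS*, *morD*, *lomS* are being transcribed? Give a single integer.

2

Ornithine is absent, so VelN is active.
With repressor VelN bound, *haxU* is not transcribed.
→ *haxU* is OFF.
Mn²⁺ is present, so OxaU is active.
No repressor is bound and OxaU is active, so *pexH* is transcribed.
→ *pexH* is ON.
Citrulline is present, so OxaB is inactive.
Turanose is absent, so YilK is inactive.
Required activator OxaB is absent, so *orvS* is not transcribed.
→ *orvS* is OFF.
QilD is produced constitutively and is active.
No repressor is bound and QilD is active, so *morD* is transcribed.
→ *morD* is ON.
Quinate is absent, so VelD is inactive.
Melibiose is present, so HolS is active.
Required activator VelD is absent, so *lomS* is not transcribed.
→ *lomS* is OFF.
2 of the 5 genes are transcribed.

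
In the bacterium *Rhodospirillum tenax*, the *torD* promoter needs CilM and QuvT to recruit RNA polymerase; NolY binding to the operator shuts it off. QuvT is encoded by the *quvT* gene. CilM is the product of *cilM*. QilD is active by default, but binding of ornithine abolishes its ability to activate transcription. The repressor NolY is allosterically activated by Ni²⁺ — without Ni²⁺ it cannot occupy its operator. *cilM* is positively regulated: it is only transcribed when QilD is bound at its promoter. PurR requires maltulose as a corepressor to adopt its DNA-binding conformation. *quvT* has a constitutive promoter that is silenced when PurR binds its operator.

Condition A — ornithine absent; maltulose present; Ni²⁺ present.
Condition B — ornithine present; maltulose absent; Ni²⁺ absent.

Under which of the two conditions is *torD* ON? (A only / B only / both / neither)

neither

Condition A:
Ornithine is absent, so QilD is active.
No repressor is bound and QilD is active, so *cilM* is transcribed.
So CilM is produced and active.
Maltulose is present, so PurR is active.
With repressor PurR bound, *quvT* is not transcribed.
So QuvT is not produced.
Ni²⁺ is present, so NolY is active.
With repressor NolY bound, *torD* is not transcribed.
→ *torD* is OFF in A.
Condition B:
Ornithine is present, so QilD is inactive.
Required activator QilD is absent, so *cilM* is not transcribed.
So CilM is not produced.
Maltulose is absent, so PurR is inactive.
With no repressor bound, *quvT* is transcribed.
So QuvT is produced and active.
Ni²⁺ is absent, so NolY is inactive.
Required activator CilM is absent, so *torD* is not transcribed.
→ *torD* is OFF in B.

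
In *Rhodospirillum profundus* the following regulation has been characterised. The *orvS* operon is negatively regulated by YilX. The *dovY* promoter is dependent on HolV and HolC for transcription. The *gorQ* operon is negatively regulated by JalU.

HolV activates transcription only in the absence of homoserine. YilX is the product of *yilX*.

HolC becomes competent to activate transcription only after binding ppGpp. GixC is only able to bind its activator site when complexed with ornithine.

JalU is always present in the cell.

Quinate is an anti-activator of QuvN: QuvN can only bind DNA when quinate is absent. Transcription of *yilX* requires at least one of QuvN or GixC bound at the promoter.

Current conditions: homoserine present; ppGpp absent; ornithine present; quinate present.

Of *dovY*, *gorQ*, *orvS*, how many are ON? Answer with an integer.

0

Homoserine is present, so HolV is inactive.
ppGpp is absent, so HolC is inactive.
Required activator HolV is absent, so *dovY* is not transcribed.
→ *dovY* is OFF.
JalU is produced constitutively and is active.
With repressor JalU bound, *gorQ* is not transcribed.
→ *gorQ* is OFF.
Quinate is present, so QuvN is inactive.
Ornithine is present, so GixC is active.
Activator GixC is present, so *yilX* is transcribed.
So YilX is produced and active.
With repressor YilX bound, *orvS* is not transcribed.
→ *orvS* is OFF.
0 of the 3 genes are transcribed.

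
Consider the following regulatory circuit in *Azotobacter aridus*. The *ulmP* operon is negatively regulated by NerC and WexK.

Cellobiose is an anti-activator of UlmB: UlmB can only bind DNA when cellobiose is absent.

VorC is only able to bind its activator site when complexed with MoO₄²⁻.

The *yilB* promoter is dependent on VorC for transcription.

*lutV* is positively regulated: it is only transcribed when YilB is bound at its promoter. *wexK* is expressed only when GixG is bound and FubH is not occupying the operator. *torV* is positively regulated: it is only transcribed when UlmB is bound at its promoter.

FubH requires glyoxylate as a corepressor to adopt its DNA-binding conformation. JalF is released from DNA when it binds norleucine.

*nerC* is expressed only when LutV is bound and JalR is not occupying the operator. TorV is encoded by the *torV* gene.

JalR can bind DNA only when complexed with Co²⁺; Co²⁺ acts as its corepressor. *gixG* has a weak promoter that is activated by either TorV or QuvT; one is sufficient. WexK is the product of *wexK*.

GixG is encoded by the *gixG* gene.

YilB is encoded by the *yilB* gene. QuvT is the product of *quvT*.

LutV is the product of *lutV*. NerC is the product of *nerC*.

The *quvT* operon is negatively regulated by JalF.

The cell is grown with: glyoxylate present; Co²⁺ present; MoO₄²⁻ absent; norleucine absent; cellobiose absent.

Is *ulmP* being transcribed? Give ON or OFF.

ON

MoO₄²⁻ is absent, so VorC is inactive.
Required activator VorC is absent, so *yilB* is not transcribed.
So YilB is not produced.
Required activator YilB is absent, so *lutV* is not transcribed.
So LutV is not produced.
Co²⁺ is present, so JalR is active.
With repressor JalR bound, *nerC* is not transcribed.
So NerC is not produced.
Cellobiose is absent, so UlmB is active.
No repressor is bound and UlmB is active, so *torV* is transcribed.
So TorV is produced and active.
Norleucine is absent, so JalF is active.
With repressor JalF bound, *quvT* is not transcribed.
So QuvT is not produced.
Activator TorV is present, so *gixG* is transcribed.
So GixG is produced and active.
Glyoxylate is present, so FubH is active.
With repressor FubH bound, *wexK* is not transcribed.
So WexK is not produced.
With no repressor bound, *ulmP* is transcribed.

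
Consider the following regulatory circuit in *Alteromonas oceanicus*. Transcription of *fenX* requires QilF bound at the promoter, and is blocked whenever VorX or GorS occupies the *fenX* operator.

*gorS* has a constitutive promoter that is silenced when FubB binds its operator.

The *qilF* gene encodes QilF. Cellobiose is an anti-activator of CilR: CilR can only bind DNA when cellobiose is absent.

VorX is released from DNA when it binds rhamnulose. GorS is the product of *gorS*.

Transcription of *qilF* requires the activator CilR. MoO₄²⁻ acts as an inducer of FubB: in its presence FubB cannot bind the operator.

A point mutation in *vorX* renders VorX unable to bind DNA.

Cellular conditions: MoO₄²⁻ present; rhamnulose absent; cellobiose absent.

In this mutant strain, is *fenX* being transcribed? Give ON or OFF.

VorX is non-functional in this strain, so it has no effect.
MoO₄²⁻ is present, so FubB is inactive.
With no repressor bound, *gorS* is transcribed.
So GorS is produced and active.
Cellobiose is absent, so CilR is active.
No repressor is bound and CilR is active, so *qilF* is transcribed.
So QilF is produced and active.
With repressor GorS bound, *fenX* is not transcribed.

OFF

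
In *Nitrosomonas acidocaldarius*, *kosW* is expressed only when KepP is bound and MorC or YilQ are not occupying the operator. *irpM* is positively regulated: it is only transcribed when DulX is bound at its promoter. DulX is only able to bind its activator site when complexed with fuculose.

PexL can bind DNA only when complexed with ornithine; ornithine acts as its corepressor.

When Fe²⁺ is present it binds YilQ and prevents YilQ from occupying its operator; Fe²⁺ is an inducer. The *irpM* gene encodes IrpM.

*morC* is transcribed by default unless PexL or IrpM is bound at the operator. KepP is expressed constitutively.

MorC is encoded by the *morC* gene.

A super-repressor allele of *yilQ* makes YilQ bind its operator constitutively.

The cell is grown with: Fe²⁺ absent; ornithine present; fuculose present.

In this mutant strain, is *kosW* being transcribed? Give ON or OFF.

OFF

KepP is produced constitutively and is active.
Ornithine is present, so PexL is active.
Fuculose is present, so DulX is active.
No repressor is bound and DulX is active, so *irpM* is transcribed.
So IrpM is produced and active.
With repressor PexL bound, *morC* is not transcribed.
So MorC is not produced.
YilQ is constitutively active in this strain.
With repressor YilQ bound, *kosW* is not transcribed.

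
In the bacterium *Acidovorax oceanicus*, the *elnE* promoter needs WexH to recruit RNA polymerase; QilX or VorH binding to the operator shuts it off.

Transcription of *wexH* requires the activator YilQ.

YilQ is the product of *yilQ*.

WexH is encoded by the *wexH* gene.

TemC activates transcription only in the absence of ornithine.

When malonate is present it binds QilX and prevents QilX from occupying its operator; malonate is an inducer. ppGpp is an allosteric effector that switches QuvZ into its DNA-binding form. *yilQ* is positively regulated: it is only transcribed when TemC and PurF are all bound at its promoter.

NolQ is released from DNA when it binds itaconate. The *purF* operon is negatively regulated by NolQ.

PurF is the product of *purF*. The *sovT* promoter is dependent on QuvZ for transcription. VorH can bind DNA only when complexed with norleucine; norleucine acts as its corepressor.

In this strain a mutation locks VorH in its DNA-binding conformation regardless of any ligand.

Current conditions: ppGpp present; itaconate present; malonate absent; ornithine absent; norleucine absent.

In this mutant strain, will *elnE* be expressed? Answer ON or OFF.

OFF

Malonate is absent, so QilX is active.
VorH is constitutively active in this strain.
Ornithine is absent, so TemC is active.
Itaconate is present, so NolQ is inactive.
With no repressor bound, *purF* is transcribed.
So PurF is produced and active.
No repressor is bound and TemC and PurF are active, so *yilQ* is transcribed.
So YilQ is produced and active.
No repressor is bound and YilQ is active, so *wexH* is transcribed.
So WexH is produced and active.
With repressor QilX bound, *elnE* is not transcribed.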